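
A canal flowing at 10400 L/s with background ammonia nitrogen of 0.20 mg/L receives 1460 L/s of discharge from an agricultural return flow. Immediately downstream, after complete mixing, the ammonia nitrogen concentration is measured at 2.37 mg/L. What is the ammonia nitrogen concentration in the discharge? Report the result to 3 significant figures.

Mass balance: 10400·0.2000 + 1460·Cₑ = 11860·2.370
→ Cₑ = (11860·2.370 − 10400·0.2000) / 1460 = 17.83 mg/L.

17.8 mg/L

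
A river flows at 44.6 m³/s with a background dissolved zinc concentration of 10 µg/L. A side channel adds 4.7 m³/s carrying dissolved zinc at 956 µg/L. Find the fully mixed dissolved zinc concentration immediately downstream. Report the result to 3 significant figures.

100 µg/L

After mixing, C = (44.60·10.00 + 4.700·956.0) / 49.30 = 4939/49.30 = 100.2 µg/L.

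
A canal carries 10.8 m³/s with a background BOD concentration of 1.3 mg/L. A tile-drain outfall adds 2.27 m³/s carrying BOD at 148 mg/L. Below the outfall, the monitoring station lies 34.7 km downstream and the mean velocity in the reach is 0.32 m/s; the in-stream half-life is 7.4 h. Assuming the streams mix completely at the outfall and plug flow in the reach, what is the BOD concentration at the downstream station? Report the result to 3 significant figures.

After mixing, C = (10.80·1.300 + 2.270·148.0) / 13.07 = 350.0/13.07 = 26.78 mg/L.
Travel time t = 34.7·1000 / 0.32 = 108400 s = 30.12 h.
Half-life 7.4 h → k = ln 2 / 7.4 = 0.09367 h⁻¹ = 2.248 d⁻¹.
Applying C = C₀e^(−kt): 26.78 × 0.05952 = 1.594 mg/L.

1.59 mg/L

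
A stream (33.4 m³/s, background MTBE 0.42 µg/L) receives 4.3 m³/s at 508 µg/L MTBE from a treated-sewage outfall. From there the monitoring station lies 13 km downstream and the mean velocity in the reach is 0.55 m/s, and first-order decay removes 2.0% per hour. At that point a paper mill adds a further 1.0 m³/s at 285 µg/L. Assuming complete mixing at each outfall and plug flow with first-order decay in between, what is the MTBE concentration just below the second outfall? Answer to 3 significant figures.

Mass balance: C = (33.40·0.4200 + 4.300·508.0) / 37.70 = 2198/37.70 = 58.31 µg/L; combined flow 37.70 m³/s.
Travel time t = 13·1000 / 0.55 = 23640 s = 6.566 h.
2.0%/h lost → k = −ln(1 − 0.02) = 0.02020 h⁻¹.
First-order decay: C = 58.31·exp(−k·t) = 58.31·0.8758 = 51.07 µg/L.
Second outfall: C = (37.70·51.07 + 1.000·285.0)/38.70 = 57.11 µg/L.

57.1 µg/L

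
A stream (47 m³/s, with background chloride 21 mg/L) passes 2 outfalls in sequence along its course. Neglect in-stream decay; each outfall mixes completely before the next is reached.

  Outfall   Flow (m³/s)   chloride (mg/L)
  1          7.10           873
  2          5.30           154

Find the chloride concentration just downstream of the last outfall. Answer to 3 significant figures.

Below outfall 1: Q → 54.10 m³/s, C = (47.00·21.00 + 7.100·873.0)/54.10 = 132.8 mg/L.
Below outfall 2: Q → 59.40 m³/s, C = (54.10·132.8 + 5.300·154.0)/59.40 = 134.7 mg/L.

135 mg/L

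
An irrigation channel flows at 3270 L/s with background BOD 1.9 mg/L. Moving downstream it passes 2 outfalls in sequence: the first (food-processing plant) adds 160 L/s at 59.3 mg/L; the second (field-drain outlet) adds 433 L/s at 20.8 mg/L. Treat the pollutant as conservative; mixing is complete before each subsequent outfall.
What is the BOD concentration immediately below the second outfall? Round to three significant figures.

6.40 mg/L

Outfall 1: combined Q = 3430 L/s; C = (3270·1.900 + 160.0·59.30)/3430 = 4.578 mg/L.
Outfall 2: combined Q = 3863 L/s; C = (3430·4.578 + 433.0·20.80)/3863 = 6.396 mg/L.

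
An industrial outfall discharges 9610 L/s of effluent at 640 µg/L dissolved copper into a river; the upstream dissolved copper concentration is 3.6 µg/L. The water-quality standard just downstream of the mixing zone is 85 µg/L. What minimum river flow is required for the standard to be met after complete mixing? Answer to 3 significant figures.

Set C_mix = 85: (Q·3.600 + 9610·640.0) / (Q + 9610) = 85
→ Q = 9610·(640.0 − 85)/(85 − 3.600) = 65520 L/s.

65500 L/s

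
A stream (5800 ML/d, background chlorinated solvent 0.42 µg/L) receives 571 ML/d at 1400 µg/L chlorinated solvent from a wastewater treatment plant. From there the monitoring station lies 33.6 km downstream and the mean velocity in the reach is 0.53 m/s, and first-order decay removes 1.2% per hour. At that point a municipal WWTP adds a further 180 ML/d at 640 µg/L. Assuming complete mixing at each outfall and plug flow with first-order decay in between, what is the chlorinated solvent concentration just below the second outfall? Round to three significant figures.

117 µg/L

Mass balance: C = (5800·0.4200 + 571.0·1400) / 6371 = 801800/6371 = 125.9 µg/L; combined flow 6371 ML/d.
Travel time t = 33.6·1000 / 0.53 = 63400 s = 17.61 h.
1.2%/h lost → k = −ln(1 − 0.012) = 0.01207 h⁻¹.
First-order decay: C = 125.9·exp(−k·t) = 125.9·0.8085 = 101.8 µg/L.
Second outfall: C = (6371·101.8 + 180.0·640.0)/6551 = 116.5 µg/L.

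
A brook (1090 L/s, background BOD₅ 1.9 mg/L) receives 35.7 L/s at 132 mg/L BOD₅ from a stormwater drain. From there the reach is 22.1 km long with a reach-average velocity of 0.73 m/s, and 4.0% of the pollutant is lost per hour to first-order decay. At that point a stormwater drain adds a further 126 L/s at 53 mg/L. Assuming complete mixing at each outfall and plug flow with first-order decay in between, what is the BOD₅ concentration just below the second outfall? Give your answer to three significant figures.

After mixing, C = (1090·1.900 + 35.70·132.0) / 1126 = 6783/1126 = 6.026 mg/L; combined flow 1126 L/s.
Travel time t = 22.1·1000 / 0.73 = 30270 s = 8.409 h.
4.0%/h lost → k = −ln(1 − 0.04) = 0.04082 h⁻¹.
After decay, C = 6.026 × e^(−kt) = 6.026 × 0.7094 = 4.275 mg/L.
Second outfall: C = (1126·4.275 + 126.0·53.00)/1252 = 9.180 mg/L.

9.18 mg/L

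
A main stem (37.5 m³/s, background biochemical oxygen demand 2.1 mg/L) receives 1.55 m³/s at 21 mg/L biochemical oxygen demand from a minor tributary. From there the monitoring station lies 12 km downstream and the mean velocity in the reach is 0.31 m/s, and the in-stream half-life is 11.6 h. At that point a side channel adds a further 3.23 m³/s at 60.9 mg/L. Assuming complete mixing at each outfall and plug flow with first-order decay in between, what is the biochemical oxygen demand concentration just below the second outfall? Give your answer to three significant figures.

Mixed concentration C = ΣQC/ΣQ = (37.50·2.100 + 1.550·21.00) / 39.05 = 111.3/39.05 = 2.850 mg/L; combined flow 39.05 m³/s.
Travel time t = 12·1000 / 0.31 = 38710 s = 10.75 h.
Half-life 11.6 h → k = ln 2 / 11.6 = 0.05975 h⁻¹ = 1.434 d⁻¹.
First-order decay: C = 2.850·exp(−k·t) = 2.850·0.5260 = 1.499 mg/L.
At the second outfall, C = (39.05·1.499 + 3.230·60.90) / (39.05 + 3.230) = 6.037 mg/L.

6.04 mg/L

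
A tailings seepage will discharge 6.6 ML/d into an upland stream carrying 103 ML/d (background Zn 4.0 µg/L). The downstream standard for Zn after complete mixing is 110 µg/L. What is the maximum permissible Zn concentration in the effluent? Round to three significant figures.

1760 µg/L

At the limit, (Qr·Cr + Qe·Cₑ)/(Qr + Qe) = 110:
Cₑ = (109.6·110 − 103.0·4.000) / 6.600 = 1764 µg/L.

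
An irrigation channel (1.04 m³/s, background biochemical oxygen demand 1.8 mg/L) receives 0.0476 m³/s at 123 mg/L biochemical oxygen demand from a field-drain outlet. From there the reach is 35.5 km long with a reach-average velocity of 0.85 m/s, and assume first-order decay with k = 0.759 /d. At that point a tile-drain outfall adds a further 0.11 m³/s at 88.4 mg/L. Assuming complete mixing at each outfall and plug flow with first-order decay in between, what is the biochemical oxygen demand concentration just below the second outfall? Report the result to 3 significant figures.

12.6 mg/L

After mixing, C = (1.040·1.800 + 0.04760·123.0) / 1.088 = 7.727/1.088 = 7.104 mg/L; combined flow 1.088 m³/s.
Travel time t = 35.5·1000 / 0.85 = 41760 s = 11.60 h.
After decay, C = 7.104 × e^(−kt) = 7.104 × 0.6929 = 4.923 mg/L.
Second outfall: C = (1.088·4.923 + 0.1100·88.40)/1.198 = 12.59 mg/L.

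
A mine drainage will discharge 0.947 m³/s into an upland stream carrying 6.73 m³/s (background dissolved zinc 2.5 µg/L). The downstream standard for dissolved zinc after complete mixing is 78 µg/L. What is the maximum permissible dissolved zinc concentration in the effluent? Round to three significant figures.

615 µg/L

At the limit, (Qr·Cr + Qe·Cₑ)/(Qr + Qe) = 78:
Cₑ = (7.677·78 − 6.730·2.500) / 0.9470 = 614.6 µg/L.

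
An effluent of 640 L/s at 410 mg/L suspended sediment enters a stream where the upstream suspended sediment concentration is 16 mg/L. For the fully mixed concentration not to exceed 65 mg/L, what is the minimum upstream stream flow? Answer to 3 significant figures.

Set C_mix = 65: (Q·16.00 + 640.0·410.0) / (Q + 640.0) = 65
→ Q = 640.0·(410.0 − 65)/(65 − 16.00) = 4506 L/s.

4510 L/s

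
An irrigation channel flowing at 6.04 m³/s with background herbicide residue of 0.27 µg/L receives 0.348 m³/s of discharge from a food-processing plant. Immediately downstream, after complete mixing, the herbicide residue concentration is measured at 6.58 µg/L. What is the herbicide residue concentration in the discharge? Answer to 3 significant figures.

Mass balance: 6.040·0.2700 + 0.3480·Cₑ = 6.388·6.580
→ Cₑ = (6.388·6.580 − 6.040·0.2700) / 0.3480 = 116.1 µg/L.

116 µg/L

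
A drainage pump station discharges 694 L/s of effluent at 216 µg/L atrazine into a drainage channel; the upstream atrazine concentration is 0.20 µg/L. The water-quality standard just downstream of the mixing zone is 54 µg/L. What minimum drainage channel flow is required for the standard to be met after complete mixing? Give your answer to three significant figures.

2090 L/s

Set C_mix = 54: (Q·0.2000 + 694.0·216.0) / (Q + 694.0) = 54
→ Q = 694.0·(216.0 − 54)/(54 − 0.2000) = 2090 L/s.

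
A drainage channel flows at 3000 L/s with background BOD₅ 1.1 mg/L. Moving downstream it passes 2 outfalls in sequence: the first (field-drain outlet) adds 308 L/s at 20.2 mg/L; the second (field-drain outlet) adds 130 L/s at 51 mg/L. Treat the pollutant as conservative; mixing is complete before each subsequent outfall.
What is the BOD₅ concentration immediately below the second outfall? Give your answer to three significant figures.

Below outfall 1: Q → 3308 L/s, C = (3000·1.100 + 308.0·20.20)/3308 = 2.878 mg/L.
Below outfall 2: Q → 3438 L/s, C = (3308·2.878 + 130.0·51.00)/3438 = 4.698 mg/L.

4.70 mg/L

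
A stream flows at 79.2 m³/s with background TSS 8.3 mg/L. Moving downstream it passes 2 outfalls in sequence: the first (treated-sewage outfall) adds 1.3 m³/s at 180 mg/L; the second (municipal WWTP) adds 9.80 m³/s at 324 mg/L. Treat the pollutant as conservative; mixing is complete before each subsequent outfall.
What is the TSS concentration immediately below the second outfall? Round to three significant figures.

45.0 mg/L

After outfall 1: Q = 79.20 + 1.300 = 80.50 m³/s; C = (79.20·8.300 + 1.300·180.0)/80.50 = 11.07 mg/L.
After outfall 2: Q = 80.50 + 9.800 = 90.30 m³/s; C = (80.50·11.07 + 9.800·324.0)/90.30 = 45.03 mg/L.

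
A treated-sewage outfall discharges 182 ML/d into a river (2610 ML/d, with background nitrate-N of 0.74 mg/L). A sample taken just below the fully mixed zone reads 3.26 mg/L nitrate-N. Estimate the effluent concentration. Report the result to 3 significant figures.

Mass balance: 2610·0.7400 + 182.0·Cₑ = 2792·3.260
→ Cₑ = (2792·3.260 − 2610·0.7400) / 182.0 = 39.40 mg/L.

39.4 mg/L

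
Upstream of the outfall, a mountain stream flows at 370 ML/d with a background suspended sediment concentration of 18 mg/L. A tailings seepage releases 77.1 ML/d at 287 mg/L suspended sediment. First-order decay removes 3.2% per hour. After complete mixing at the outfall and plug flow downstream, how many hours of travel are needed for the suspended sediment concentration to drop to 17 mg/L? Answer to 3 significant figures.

40.9 h

Mixed concentration C = ΣQC/ΣQ = (370.0·18.00 + 77.10·287.0) / 447.1 = 28790/447.1 = 64.39 mg/L.
3.2%/h lost → k = −ln(1 − 0.032) = 0.03252 h⁻¹.
64.39·exp(−k·t) = 17 → t = ln(64.39/17)/k = 147400 s = 40.95 h.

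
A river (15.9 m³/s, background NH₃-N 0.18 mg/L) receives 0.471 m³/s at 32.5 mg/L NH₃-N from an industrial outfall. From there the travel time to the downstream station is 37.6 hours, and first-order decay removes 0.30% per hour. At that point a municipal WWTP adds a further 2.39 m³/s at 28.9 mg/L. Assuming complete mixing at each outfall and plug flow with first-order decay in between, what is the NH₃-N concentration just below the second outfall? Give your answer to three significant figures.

Mixed concentration C = ΣQC/ΣQ = (15.90·0.1800 + 0.4710·32.50) / 16.37 = 18.17/16.37 = 1.110 mg/L; combined flow 16.37 m³/s.
0.30%/h lost → k = −ln(1 − 0.003) = 0.003005 h⁻¹.
Decay over the reach: 1.110·exp(−kt) = 1.110·0.8932 = 0.9913 mg/L.
Second outfall: C = (16.37·0.9913 + 2.390·28.90)/18.76 = 4.547 mg/L.

4.55 mg/L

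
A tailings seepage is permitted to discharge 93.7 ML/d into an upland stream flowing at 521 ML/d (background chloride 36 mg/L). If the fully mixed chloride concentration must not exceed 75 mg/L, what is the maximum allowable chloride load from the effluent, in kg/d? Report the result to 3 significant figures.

Mass balance at the limit: 521.0·36.00 + 93.70·Cₑ = 614.7·75 → Cₑ = 291.9 mg/L.
93.70 ML/d = 1.084 m³/s. Load = 1.084 m³/s × 291.9 g/m³ × 86 400 s/d = 27350 kg/d.

27300 kg/d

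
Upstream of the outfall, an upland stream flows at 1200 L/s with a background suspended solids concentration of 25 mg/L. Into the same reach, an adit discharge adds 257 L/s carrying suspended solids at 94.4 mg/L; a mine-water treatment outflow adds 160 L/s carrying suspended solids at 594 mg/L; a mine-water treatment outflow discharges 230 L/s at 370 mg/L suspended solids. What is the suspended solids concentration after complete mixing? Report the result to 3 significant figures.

Mass balance: C = (1200·25.00 + 257.0·94.40 + 160.0·594.0 + 230.0·370.0) / 1847 = 234400/1847 = 126.9 mg/L.

127 mg/L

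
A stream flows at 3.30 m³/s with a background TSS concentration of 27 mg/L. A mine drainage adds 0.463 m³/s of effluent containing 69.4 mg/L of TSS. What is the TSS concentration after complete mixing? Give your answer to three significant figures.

After mixing, C = (3.300·27.00 + 0.4630·69.40) / 3.763 = 121.2/3.763 = 32.22 mg/L.

32.2 mg/L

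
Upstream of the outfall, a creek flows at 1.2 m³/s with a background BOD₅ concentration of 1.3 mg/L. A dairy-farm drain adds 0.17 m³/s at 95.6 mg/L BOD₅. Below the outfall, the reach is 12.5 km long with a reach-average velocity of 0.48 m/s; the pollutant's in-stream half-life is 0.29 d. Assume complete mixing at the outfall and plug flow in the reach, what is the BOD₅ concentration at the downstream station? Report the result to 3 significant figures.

Conservation of mass: C = (1.200·1.300 + 0.1700·95.60) / 1.370 = 17.81/1.370 = 13.00 mg/L.
Travel time t = 12.5·1000 / 0.48 = 26040 s = 7.234 h.
Half-life 0.29 d → k = ln 2 / 0.29 = 2.390 d⁻¹.
Applying C = C₀e^(−kt): 13.00 × 0.4866 = 6.326 mg/L.

6.33 mg/L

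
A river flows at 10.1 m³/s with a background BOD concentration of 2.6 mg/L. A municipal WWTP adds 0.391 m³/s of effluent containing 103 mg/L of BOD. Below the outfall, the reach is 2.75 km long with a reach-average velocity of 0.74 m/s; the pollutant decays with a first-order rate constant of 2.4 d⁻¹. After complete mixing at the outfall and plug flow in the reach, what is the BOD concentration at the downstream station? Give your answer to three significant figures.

5.72 mg/L

Mass balance: C = (10.10·2.600 + 0.3910·103.0) / 10.49 = 66.53/10.49 = 6.342 mg/L.
Travel time t = 2.75·1000 / 0.74 = 3716 s = 1.032 h.
After decay, C = 6.342 × e^(−kt) = 6.342 × 0.9019 = 5.720 mg/L.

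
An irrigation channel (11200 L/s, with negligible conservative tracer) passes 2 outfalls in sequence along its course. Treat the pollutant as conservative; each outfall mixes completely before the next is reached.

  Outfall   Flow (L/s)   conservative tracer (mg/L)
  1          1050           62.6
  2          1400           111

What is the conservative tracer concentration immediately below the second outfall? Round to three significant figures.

Below outfall 1: Q → 12250 L/s, C = (11200·0 + 1050·62.60)/12250 = 5.366 mg/L.
Below outfall 2: Q → 13650 L/s, C = (12250·5.366 + 1400·111.0)/13650 = 16.20 mg/L.

16.2 mg/L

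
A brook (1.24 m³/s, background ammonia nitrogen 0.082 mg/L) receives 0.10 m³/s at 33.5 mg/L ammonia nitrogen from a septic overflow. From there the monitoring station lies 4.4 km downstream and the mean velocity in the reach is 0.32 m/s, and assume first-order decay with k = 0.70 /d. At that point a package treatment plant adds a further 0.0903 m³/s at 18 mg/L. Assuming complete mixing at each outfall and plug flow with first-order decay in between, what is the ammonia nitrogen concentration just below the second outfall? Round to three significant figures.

3.30 mg/L

Mixed concentration C = ΣQC/ΣQ = (1.240·0.08200 + 0.1000·33.50) / 1.340 = 3.452/1.340 = 2.576 mg/L; combined flow 1.340 m³/s.
Travel time t = 4.4·1000 / 0.32 = 13750 s = 3.819 h.
Decay over the reach: 2.576·exp(−kt) = 2.576·0.8946 = 2.304 mg/L.
Second outfall: C = (1.340·2.304 + 0.09030·18.00)/1.430 = 3.295 mg/L.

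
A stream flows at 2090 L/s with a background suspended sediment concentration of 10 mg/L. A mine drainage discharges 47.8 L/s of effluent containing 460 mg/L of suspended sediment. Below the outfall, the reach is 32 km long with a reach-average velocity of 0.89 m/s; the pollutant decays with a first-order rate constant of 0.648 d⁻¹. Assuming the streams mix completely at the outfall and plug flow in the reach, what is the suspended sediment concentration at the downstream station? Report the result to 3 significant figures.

Mass balance: C = (2090·10.00 + 47.80·460.0) / 2138 = 42890/2138 = 20.06 mg/L.
Travel time t = 32·1000 / 0.89 = 35960 s = 9.988 h.
Decay over the reach: 20.06·exp(−kt) = 20.06·0.7636 = 15.32 mg/L.

15.3 mg/L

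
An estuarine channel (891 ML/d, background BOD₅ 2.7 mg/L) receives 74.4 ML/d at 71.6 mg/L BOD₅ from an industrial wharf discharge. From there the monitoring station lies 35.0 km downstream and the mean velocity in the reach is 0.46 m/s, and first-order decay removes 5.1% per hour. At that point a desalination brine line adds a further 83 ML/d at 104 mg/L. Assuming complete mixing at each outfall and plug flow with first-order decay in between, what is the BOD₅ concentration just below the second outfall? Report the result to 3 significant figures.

10.7 mg/L

Flow-weighted average: C = (891.0·2.700 + 74.40·71.60) / 965.4 = 7733/965.4 = 8.010 mg/L; combined flow 965.4 ML/d.
Travel time t = 35.0·1000 / 0.46 = 76090 s = 21.14 h.
5.1%/h lost → k = −ln(1 − 0.051) = 0.05235 h⁻¹.
Applying C = C₀e^(−kt): 8.010 × 0.3308 = 2.649 mg/L.
At the second outfall, C = (965.4·2.649 + 83.00·104.0) / (965.4 + 83.00) = 10.67 mg/L.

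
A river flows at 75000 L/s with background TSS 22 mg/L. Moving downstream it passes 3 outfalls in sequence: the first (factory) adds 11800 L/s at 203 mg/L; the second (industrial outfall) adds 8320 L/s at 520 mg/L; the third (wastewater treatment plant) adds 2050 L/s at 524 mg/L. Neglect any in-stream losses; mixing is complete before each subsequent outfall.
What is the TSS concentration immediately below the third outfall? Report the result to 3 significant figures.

97.2 mg/L

After outfall 1: Q = 75000 + 11800 = 86800 L/s; C = (75000·22.00 + 11800·203.0)/86800 = 46.61 mg/L.
After outfall 2: Q = 86800 + 8320 = 95120 L/s; C = (86800·46.61 + 8320·520.0)/95120 = 88.01 mg/L.
After outfall 3: Q = 95120 + 2050 = 97170 L/s; C = (95120·88.01 + 2050·524.0)/97170 = 97.21 mg/L.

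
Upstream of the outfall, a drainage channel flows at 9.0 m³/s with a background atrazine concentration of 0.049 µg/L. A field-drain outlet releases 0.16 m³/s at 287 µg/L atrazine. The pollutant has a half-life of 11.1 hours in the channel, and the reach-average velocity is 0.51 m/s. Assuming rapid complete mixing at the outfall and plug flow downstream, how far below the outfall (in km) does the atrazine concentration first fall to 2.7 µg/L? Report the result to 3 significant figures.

Conservation of mass: C = (9.000·0.04900 + 0.1600·287.0) / 9.160 = 46.36/9.160 = 5.061 µg/L.
Half-life 11.1 h → k = ln 2 / 11.1 = 0.06245 h⁻¹ = 1.499 d⁻¹.
Set 5.061·exp(−k·t) = 2.7 → t = ln(5.061/2.7)/k = 36230 s = 10.06 h.
Distance = v·t = 0.51·36230 = 18470 m = 18.47 km.

18.5 km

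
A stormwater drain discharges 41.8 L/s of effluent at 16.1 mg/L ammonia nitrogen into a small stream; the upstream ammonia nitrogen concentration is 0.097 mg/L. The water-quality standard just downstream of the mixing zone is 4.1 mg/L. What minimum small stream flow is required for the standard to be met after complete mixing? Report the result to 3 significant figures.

125 L/s

Set C_mix = 4.1: (Q·0.09700 + 41.80·16.10) / (Q + 41.80) = 4.1
→ Q = 41.80·(16.10 − 4.1)/(4.1 − 0.09700) = 125.3 L/s.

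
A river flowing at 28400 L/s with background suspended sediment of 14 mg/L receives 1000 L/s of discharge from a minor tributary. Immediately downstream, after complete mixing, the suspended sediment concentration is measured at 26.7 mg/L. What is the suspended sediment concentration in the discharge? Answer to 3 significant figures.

Mass balance: 28400·14.00 + 1000·Cₑ = 29400·26.70
→ Cₑ = (29400·26.70 − 28400·14.00) / 1000 = 387.4 mg/L.

387 mg/L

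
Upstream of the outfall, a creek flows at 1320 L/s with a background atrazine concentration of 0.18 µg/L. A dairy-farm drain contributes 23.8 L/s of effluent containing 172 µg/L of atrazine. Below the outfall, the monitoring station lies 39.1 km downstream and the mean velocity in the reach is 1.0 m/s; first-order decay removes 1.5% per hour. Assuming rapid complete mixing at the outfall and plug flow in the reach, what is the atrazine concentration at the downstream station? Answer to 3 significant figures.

2.74 µg/L

Mass balance: C = (1320·0.1800 + 23.80·172.0) / 1344 = 4331/1344 = 3.223 µg/L.
Travel time t = 39.1·1000 / 1.0 = 39100 s = 10.86 h.
1.5%/h lost → k = −ln(1 − 0.015) = 0.01511 h⁻¹.
Decay over the reach: 3.223·exp(−kt) = 3.223·0.8486 = 2.735 µg/L.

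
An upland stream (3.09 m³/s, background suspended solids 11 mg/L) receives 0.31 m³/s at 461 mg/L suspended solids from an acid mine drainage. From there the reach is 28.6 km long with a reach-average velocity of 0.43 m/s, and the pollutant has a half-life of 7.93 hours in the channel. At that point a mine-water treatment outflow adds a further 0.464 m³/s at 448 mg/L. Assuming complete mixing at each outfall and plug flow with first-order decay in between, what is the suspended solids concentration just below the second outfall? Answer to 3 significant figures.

Mixed concentration C = ΣQC/ΣQ = (3.090·11.00 + 0.3100·461.0) / 3.400 = 176.9/3.400 = 52.03 mg/L; combined flow 3.400 m³/s.
Travel time t = 28.6·1000 / 0.43 = 66510 s = 18.48 h.
Half-life 7.93 h → k = ln 2 / 7.93 = 0.08741 h⁻¹ = 2.098 d⁻¹.
Decay over the reach: 52.03·exp(−kt) = 52.03·0.1989 = 10.35 mg/L.
Second outfall: C = (3.400·10.35 + 0.4640·448.0)/3.864 = 62.90 mg/L.

62.9 mg/L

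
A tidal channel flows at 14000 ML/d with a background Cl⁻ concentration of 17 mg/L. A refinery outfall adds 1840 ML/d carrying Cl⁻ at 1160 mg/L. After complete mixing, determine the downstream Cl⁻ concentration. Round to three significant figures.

150 mg/L

Mixed concentration C = ΣQC/ΣQ = (14000·17.00 + 1840·1160) / 15840 = 2372000/15840 = 149.8 mg/L.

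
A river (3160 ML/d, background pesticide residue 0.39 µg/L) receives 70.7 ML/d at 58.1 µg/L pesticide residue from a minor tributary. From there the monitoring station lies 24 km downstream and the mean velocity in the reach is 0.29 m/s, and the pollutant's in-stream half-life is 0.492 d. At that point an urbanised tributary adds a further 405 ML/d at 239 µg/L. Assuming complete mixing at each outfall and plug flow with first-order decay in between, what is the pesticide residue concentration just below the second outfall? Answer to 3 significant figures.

27.0 µg/L

Mixed concentration C = ΣQC/ΣQ = (3160·0.3900 + 70.70·58.10) / 3231 = 5340/3231 = 1.653 µg/L; combined flow 3231 ML/d.
Travel time t = 24·1000 / 0.29 = 82760 s = 22.99 h.
Half-life 0.492 d → k = ln 2 / 0.492 = 1.409 d⁻¹.
Applying C = C₀e^(−kt): 1.653 × 0.2594 = 0.4287 µg/L.
Second outfall: C = (3231·0.4287 + 405.0·239.0)/3636 = 27.00 µg/L.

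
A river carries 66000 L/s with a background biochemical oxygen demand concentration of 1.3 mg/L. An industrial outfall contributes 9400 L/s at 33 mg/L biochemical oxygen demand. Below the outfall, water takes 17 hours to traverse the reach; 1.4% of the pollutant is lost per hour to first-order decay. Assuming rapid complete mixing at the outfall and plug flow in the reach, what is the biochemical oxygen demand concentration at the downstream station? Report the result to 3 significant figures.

Mass balance: C = (66000·1.300 + 9400·33.00) / 75400 = 396000/75400 = 5.252 mg/L.
1.4%/h lost → k = −ln(1 − 0.014) = 0.01410 h⁻¹.
Decay over the reach: 5.252·exp(−kt) = 5.252·0.7869 = 4.133 mg/L.

4.13 mg/L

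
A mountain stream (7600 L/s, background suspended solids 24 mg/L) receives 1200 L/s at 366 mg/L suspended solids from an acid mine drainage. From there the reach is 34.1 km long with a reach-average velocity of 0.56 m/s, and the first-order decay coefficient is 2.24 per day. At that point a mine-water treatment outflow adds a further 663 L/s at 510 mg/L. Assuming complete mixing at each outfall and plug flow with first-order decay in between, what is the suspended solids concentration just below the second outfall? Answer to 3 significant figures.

Flow-weighted average: C = (7600·24.00 + 1200·366.0) / 8800 = 621600/8800 = 70.64 mg/L; combined flow 8800 L/s.
Travel time t = 34.1·1000 / 0.56 = 60890 s = 16.91 h.
Applying C = C₀e^(−kt): 70.64 × 0.2062 = 14.57 mg/L.
Second outfall: C = (8800·14.57 + 663.0·510.0)/9463 = 49.28 mg/L.

49.3 mg/L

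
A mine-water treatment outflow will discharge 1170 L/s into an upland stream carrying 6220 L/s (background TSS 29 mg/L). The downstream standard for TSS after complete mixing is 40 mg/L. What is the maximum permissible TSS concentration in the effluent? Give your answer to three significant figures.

At the limit, (Qr·Cr + Qe·Cₑ)/(Qr + Qe) = 40:
Cₑ = (7390·40 − 6220·29.00) / 1170 = 98.48 mg/L.

98.5 mg/L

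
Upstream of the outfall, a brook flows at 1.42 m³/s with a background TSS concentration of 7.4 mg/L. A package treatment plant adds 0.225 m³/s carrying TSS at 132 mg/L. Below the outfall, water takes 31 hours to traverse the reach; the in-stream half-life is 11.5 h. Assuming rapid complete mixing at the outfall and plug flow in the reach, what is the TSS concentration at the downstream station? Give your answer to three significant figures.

Flow-weighted average: C = (1.420·7.400 + 0.2250·132.0) / 1.645 = 40.21/1.645 = 24.44 mg/L.
Half-life 11.5 h → k = ln 2 / 11.5 = 0.06027 h⁻¹ = 1.447 d⁻¹.
First-order decay: C = 24.44·exp(−k·t) = 24.44·0.1544 = 3.773 mg/L.

3.77 mg/L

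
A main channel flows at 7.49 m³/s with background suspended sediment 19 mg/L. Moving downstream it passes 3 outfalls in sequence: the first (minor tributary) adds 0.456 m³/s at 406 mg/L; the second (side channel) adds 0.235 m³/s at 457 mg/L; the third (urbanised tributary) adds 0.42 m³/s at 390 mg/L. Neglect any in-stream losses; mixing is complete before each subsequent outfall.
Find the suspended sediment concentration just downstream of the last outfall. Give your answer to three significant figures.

69.6 mg/L

Outfall 1: combined Q = 7.946 m³/s; C = (7.490·19.00 + 0.4560·406.0)/7.946 = 41.21 mg/L.
Outfall 2: combined Q = 8.181 m³/s; C = (7.946·41.21 + 0.2350·457.0)/8.181 = 53.15 mg/L.
Outfall 3: combined Q = 8.601 m³/s; C = (8.181·53.15 + 0.4200·390.0)/8.601 = 69.60 mg/L.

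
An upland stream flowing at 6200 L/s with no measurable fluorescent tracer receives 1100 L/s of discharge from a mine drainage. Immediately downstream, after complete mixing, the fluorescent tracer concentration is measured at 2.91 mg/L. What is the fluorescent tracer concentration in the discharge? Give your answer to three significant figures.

19.3 mg/L

Mass balance: 6200·0 + 1100·Cₑ = 7300·2.910
→ Cₑ = (7300·2.910 − 6200·0) / 1100 = 19.31 mg/L.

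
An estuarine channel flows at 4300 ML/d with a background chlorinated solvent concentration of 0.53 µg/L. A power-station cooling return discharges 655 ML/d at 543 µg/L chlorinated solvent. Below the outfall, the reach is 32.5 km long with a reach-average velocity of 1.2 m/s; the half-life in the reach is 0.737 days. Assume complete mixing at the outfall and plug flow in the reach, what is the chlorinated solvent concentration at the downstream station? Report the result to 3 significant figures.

53.8 µg/L

Conservation of mass: C = (4300·0.5300 + 655.0·543.0) / 4955 = 357900/4955 = 72.24 µg/L.
Travel time t = 32.5·1000 / 1.2 = 27080 s = 7.523 h.
Half-life 0.737 d → k = ln 2 / 0.737 = 0.9405 d⁻¹.
Applying C = C₀e^(−kt): 72.24 × 0.7447 = 53.79 µg/L.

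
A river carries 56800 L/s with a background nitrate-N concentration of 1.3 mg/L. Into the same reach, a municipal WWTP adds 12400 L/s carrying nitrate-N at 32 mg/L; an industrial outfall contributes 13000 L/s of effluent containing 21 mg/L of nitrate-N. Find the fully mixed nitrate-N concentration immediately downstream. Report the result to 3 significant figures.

9.05 mg/L

Conservation of mass: C = (56800·1.300 + 12400·32.00 + 13000·21.00) / 82200 = 743600/82200 = 9.047 mg/L.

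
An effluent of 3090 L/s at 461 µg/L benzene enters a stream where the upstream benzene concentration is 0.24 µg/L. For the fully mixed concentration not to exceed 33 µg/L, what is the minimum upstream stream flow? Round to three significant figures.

Set C_mix = 33: (Q·0.2400 + 3090·461.0) / (Q + 3090) = 33
→ Q = 3090·(461.0 − 33)/(33 − 0.2400) = 40370 L/s.

40400 L/s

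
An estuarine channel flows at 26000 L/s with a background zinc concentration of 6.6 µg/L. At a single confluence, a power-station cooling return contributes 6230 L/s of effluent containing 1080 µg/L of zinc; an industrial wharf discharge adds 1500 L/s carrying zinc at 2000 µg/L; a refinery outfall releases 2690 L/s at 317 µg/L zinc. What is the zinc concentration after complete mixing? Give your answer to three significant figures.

After mixing, C = (26000·6.600 + 6230·1080 + 1500·2000 + 2690·317.0) / 36420 = 10750000/36420 = 295.2 µg/L.

295 µg/L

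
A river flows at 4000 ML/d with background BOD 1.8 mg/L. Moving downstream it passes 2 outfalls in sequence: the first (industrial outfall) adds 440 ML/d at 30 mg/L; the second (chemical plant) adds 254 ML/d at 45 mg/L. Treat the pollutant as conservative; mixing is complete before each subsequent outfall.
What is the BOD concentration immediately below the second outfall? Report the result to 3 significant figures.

6.78 mg/L

Below outfall 1: Q → 4440 ML/d, C = (4000·1.800 + 440.0·30.00)/4440 = 4.595 mg/L.
Below outfall 2: Q → 4694 ML/d, C = (4440·4.595 + 254.0·45.00)/4694 = 6.781 mg/L.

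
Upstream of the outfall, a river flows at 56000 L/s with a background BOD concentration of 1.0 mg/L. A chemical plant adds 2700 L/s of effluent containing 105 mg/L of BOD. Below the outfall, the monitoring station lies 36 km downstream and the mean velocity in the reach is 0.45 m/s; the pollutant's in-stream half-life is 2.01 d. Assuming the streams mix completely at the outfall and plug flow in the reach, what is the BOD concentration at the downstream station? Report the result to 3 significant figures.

Mixed concentration C = ΣQC/ΣQ = (56000·1.000 + 2700·105.0) / 58700 = 339500/58700 = 5.784 mg/L.
Travel time t = 36·1000 / 0.45 = 80000 s = 22.22 h.
Half-life 2.01 d → k = ln 2 / 2.01 = 0.3448 d⁻¹.
After decay, C = 5.784 × e^(−kt) = 5.784 × 0.7267 = 4.203 mg/L.

4.20 mg/L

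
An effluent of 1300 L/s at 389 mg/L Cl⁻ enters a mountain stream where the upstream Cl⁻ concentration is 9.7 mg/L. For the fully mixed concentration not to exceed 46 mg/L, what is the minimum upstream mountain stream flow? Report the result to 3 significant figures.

Set C_mix = 46: (Q·9.700 + 1300·389.0) / (Q + 1300) = 46
→ Q = 1300·(389.0 − 46)/(46 − 9.700) = 12280 L/s.

12300 L/s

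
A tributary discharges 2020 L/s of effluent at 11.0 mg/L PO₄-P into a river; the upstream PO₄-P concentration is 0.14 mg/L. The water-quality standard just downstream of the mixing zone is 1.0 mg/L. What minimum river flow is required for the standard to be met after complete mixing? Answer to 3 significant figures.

23500 L/s

Set C_mix = 1.0: (Q·0.1400 + 2020·11.00) / (Q + 2020) = 1.0
→ Q = 2020·(11.00 − 1.0)/(1.0 − 0.1400) = 23490 L/s.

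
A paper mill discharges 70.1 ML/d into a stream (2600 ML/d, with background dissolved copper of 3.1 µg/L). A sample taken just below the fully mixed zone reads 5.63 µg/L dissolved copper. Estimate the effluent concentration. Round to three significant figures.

Mass balance: 2600·3.100 + 70.10·Cₑ = 2670·5.630
→ Cₑ = (2670·5.630 − 2600·3.100) / 70.10 = 99.47 µg/L.

99.5 µg/L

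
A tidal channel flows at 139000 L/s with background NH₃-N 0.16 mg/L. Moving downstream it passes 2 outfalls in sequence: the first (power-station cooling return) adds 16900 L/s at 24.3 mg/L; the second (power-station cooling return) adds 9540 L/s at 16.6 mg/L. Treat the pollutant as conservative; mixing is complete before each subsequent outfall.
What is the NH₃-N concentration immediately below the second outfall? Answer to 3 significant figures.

Outfall 1: combined Q = 155900 L/s; C = (139000·0.1600 + 16900·24.30)/155900 = 2.777 mg/L.
Outfall 2: combined Q = 165400 L/s; C = (155900·2.777 + 9540·16.60)/165400 = 3.574 mg/L.

3.57 mg/L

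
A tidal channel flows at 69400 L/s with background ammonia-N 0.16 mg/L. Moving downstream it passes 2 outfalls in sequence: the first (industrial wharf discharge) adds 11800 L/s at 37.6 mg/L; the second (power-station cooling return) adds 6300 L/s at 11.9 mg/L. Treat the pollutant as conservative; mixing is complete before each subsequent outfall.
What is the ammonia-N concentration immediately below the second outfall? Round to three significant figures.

6.05 mg/L

Below outfall 1: Q → 81200 L/s, C = (69400·0.1600 + 11800·37.60)/81200 = 5.601 mg/L.
Below outfall 2: Q → 87500 L/s, C = (81200·5.601 + 6300·11.90)/87500 = 6.054 mg/L.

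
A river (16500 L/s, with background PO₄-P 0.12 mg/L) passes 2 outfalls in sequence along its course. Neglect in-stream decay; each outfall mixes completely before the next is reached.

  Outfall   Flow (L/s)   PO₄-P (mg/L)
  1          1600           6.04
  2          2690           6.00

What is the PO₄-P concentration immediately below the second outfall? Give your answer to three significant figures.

Outfall 1: combined Q = 18100 L/s; C = (16500·0.1200 + 1600·6.040)/18100 = 0.6433 mg/L.
Outfall 2: combined Q = 20790 L/s; C = (18100·0.6433 + 2690·6.000)/20790 = 1.336 mg/L.

1.34 mg/L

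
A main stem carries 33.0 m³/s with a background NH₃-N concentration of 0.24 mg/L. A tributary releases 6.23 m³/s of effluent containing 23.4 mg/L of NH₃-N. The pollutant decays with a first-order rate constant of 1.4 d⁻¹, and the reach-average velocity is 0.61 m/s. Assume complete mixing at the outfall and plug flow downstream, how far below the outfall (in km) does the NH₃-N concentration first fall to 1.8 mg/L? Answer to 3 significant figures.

Flow-weighted average: C = (33.00·0.2400 + 6.230·23.40) / 39.23 = 153.7/39.23 = 3.918 mg/L.
Set 3.918·exp(−k·t) = 1.8 → t = ln(3.918/1.8)/k = 48000 s = 13.33 h.
Distance = v·t = 0.61·48000 = 29280 m = 29.28 km.

29.3 km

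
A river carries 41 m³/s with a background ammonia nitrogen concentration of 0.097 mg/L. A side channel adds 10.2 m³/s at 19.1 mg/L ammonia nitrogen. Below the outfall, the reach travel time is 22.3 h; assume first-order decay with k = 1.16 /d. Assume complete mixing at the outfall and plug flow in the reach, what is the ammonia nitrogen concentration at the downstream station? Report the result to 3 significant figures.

1.32 mg/L

Mass balance: C = (41.00·0.09700 + 10.20·19.10) / 51.20 = 198.8/51.20 = 3.883 mg/L.
Applying C = C₀e^(−kt): 3.883 × 0.3403 = 1.321 mg/L.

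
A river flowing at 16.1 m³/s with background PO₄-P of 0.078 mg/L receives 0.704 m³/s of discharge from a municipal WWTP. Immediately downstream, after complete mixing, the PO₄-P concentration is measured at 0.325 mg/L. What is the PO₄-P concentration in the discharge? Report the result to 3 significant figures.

Mass balance: 16.10·0.07800 + 0.7040·Cₑ = 16.80·0.3250
→ Cₑ = (16.80·0.3250 − 16.10·0.07800) / 0.7040 = 5.974 mg/L.

5.97 mg/L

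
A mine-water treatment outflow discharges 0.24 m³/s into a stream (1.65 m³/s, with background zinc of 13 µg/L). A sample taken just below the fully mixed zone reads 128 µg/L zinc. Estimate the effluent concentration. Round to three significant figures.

Mass balance: 1.650·13.00 + 0.2400·Cₑ = 1.890·128.0
→ Cₑ = (1.890·128.0 − 1.650·13.00) / 0.2400 = 918.6 µg/L.

919 µg/L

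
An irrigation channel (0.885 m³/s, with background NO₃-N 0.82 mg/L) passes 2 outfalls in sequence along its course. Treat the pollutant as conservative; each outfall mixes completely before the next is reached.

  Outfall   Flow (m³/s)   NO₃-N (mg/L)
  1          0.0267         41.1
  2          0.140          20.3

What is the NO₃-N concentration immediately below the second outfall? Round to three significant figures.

Below outfall 1: Q → 0.9117 m³/s, C = (0.8850·0.8200 + 0.02670·41.10)/0.9117 = 2.000 mg/L.
Below outfall 2: Q → 1.052 m³/s, C = (0.9117·2.000 + 0.1400·20.30)/1.052 = 4.436 mg/L.

4.44 mg/L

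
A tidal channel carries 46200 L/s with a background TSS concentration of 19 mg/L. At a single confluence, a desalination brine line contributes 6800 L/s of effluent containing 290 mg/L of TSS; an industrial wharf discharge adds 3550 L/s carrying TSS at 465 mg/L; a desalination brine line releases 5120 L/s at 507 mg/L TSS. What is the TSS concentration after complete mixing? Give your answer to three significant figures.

Mass balance: C = (46200·19.00 + 6800·290.0 + 3550·465.0 + 5120·507.0) / 61670 = 7096000/61670 = 115.1 mg/L.

115 mg/L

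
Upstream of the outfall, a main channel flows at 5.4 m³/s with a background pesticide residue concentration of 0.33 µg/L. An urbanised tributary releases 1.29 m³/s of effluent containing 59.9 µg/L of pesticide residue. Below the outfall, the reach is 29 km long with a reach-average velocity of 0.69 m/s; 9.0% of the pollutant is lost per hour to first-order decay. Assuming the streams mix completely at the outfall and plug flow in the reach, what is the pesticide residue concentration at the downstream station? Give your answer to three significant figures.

3.93 µg/L

After mixing, C = (5.400·0.3300 + 1.290·59.90) / 6.690 = 79.05/6.690 = 11.82 µg/L.
Travel time t = 29·1000 / 0.69 = 42030 s = 11.67 h.
9.0%/h lost → k = −ln(1 − 0.09) = 0.09431 h⁻¹.
First-order decay: C = 11.82·exp(−k·t) = 11.82·0.3325 = 3.929 µg/L.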